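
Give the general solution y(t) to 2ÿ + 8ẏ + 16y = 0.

y = C1*cos(2*t)*exp(-2*t) + C2*exp(-2*t)*sin(2*t)

Divide through by 2: y'' + 4y' + 8y = 0.
Characteristic equation r² + 4r + 8 = 0 has discriminant (4)² - 4·(8) = -16 < 0, so r = -2 ± 2i.
Hence y_h = C1*cos(2*t)*exp(-2*t) + C2*exp(-2*t)*sin(2*t).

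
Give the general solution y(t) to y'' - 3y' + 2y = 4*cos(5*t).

Characteristic equation r² - 3r + 2 = 0 factors as (r - 1)(r - 2) = 0, so r = 1, 2.
Hence y_h = C1*exp(t) + C2*exp(2*t).
Try y_p = A*cos(5*t) + B*sin(5*t). Substituting and equating the coefficients of cos(5t) and sin(5t) gives A = -46/377, B = -30/377, so y_p = -46*cos(5*t)/377 - 30*sin(5*t)/377.

y = -46*cos(5*t)/377 - 30*sin(5*t)/377 + C1*exp(t) + C2*exp(2*t)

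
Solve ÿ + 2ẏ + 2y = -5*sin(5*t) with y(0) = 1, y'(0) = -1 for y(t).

y = 50*cos(5*t)/629 + 115*sin(5*t)/629 - 625*exp(-t)*sin(t)/629 + 579*cos(t)*exp(-t)/629

Characteristic equation r² + 2r + 2 = 0 has discriminant (2)² - 4·(2) = -4 < 0, so r = -1 ± i.
Hence y_h = C1*cos(t)*exp(-t) + C2*exp(-t)*sin(t).
Try y_p = A*cos(5*t) + B*sin(5*t). Substituting and equating the coefficients of cos(5t) and sin(5t) gives A = 50/629, B = 115/629, so y_p = 50*cos(5*t)/629 + 115*sin(5*t)/629.
General solution: y = 50*cos(5*t)/629 + 115*sin(5*t)/629 + C1*cos(t)*exp(-t) + C2*exp(-t)*sin(t).
Apply the initial conditions: y(0) = 50/629 + C1 = 1 and y'(0) = 575/629 + C2 - C1 = -1. Solving gives C1 = 579/629, C2 = -625/629.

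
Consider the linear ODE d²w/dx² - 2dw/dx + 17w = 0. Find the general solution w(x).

Characteristic equation r² - 2r + 17 = 0 has discriminant (-2)² - 4·(17) = -64 < 0, so r = 1 ± 4i.
Hence w_h = C1*cos(4*x)*exp(x) + C2*exp(x)*sin(4*x).

w = C1*cos(4*x)*exp(x) + C2*exp(x)*sin(4*x)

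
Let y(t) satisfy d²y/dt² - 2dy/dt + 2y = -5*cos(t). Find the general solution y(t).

y = -cos(t) + 2*sin(t) + C1*cos(t)*exp(t) + C2*exp(t)*sin(t)

Characteristic equation r² - 2r + 2 = 0 has discriminant (-2)² - 4·(2) = -4 < 0, so r = 1 ± i.
Hence y_h = C1*cos(t)*exp(t) + C2*exp(t)*sin(t).
Try y_p = A*cos(t) + B*sin(t). Substituting and equating the coefficients of cos(t) and sin(t) gives A = -1, B = 2, so y_p = -cos(t) + 2*sin(t).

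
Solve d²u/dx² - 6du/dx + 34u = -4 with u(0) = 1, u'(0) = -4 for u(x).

Characteristic equation r² - 6r + 34 = 0 has discriminant (-6)² - 4·(34) = -100 < 0, so r = 3 ± 5i.
Hence u_h = C1*cos(5*x)*exp(3*x) + C2*exp(3*x)*sin(5*x).
For the particular solution try u_p = A0. Substituting and matching coefficients of each power of x gives A0 = -2/17, so u_p = -2/17.
General solution: u = -2/17 + C1*cos(5*x)*exp(3*x) + C2*exp(3*x)*sin(5*x).
Apply the initial conditions: u(0) = -2/17 + C1 = 1 and u'(0) = 3*C1 + 5*C2 = -4. Solving gives C1 = 19/17, C2 = -25/17.

u = -2/17 - 25*exp(3*x)*sin(5*x)/17 + 19*cos(5*x)*exp(3*x)/17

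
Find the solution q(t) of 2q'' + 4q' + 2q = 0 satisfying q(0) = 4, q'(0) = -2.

Divide through by 2: q'' + 2q' + q = 0.
Characteristic equation r² + 2r + 1 = 0 has discriminant (2)² - 4·(1) = 0, so r = -1 is a repeated root.
Hence q_h = (C1 + C2*t)*exp(-t).
Apply the initial conditions: q(0) = C1 = 4 and q'(0) = C2 - C1 = -2. Solving gives C1 = 4, C2 = 2.

q = 4*exp(-t) + 2*t*exp(-t)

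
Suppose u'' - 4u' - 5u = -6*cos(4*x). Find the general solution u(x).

Characteristic equation r² - 4r - 5 = 0 factors as (r - 5)(r + 1) = 0, so r = 5, -1.
Hence u_h = C1*exp(5*x) + C2*exp(-x).
Try u_p = A*cos(4*x) + B*sin(4*x). Substituting and equating the coefficients of cos(4x) and sin(4x) gives A = 126/697, B = 96/697, so u_p = 96*sin(4*x)/697 + 126*cos(4*x)/697.

u = 96*sin(4*x)/697 + 126*cos(4*x)/697 + C1*exp(5*x) + C2*exp(-x)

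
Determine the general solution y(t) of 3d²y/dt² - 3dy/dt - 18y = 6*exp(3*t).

Divide through by 3: y'' - y' - 6y = 2*exp(3*t).
Characteristic equation r² - r - 6 = 0 factors as (r + 2)(r - 3) = 0, so r = -2, 3.
Hence y_h = C1*exp(-2*t) + C2*exp(3*t).
Since exp(3*t) solves the homogeneous equation (r = 3 is a root of multiplicity 1), multiply the trial by t. Try y_p = A*t*exp(3*t). Substituting into the equation and dividing by exp(3*t) gives A = 2/5, so y_p = 2*t*exp(3*t)/5.

y = C1*exp(-2*t) + C2*exp(3*t) + 2*t*exp(3*t)/5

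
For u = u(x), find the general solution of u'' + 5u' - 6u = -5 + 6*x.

Characteristic equation r² + 5r - 6 = 0 factors as (r - 1)(r + 6) = 0, so r = 1, -6.
Hence u_h = C1*exp(x) + C2*exp(-6*x).
For the particular solution try u_p = A0 + A1*x. Substituting and matching coefficients of each power of x gives A0 = 0, A1 = -1, so u_p = -x.

u = -x + C1*exp(x) + C2*exp(-6*x)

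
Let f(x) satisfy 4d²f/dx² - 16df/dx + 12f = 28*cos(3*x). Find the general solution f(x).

Divide through by 4: f'' - 4f' + 3f = 7*cos(3*x).
Characteristic equation r² - 4r + 3 = 0 factors as (r - 1)(r - 3) = 0, so r = 1, 3.
Hence f_h = C1*exp(x) + C2*exp(3*x).
Try f_p = A*cos(3*x) + B*sin(3*x). Substituting and equating the coefficients of cos(3x) and sin(3x) gives A = -7/30, B = -7/15, so f_p = -7*sin(3*x)/15 - 7*cos(3*x)/30.

f = -7*sin(3*x)/15 - 7*cos(3*x)/30 + C1*exp(x) + C2*exp(3*x)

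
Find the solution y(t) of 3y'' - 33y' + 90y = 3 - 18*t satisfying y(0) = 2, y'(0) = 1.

y = -1/25 - 9*exp(6*t) - t/5 + 276*exp(5*t)/25

Divide through by 3: y'' - 11y' + 30y = 1 - 6*t.
Characteristic equation r² - 11r + 30 = 0 factors as (r - 5)(r - 6) = 0, so r = 5, 6.
Hence y_h = C1*exp(5*t) + C2*exp(6*t).
For the particular solution try y_p = A0 + A1*t. Substituting and matching coefficients of each power of t gives A0 = -1/25, A1 = -1/5, so y_p = -1/25 - t/5.
General solution: y = -1/25 - t/5 + C1*exp(5*t) + C2*exp(6*t).
Apply the initial conditions: y(0) = -1/25 + C1 + C2 = 2 and y'(0) = -1/5 + 5*C1 + 6*C2 = 1. Solving gives C1 = 276/25, C2 = -9.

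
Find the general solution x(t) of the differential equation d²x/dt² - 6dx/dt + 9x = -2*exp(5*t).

Characteristic equation r² - 6r + 9 = 0 has discriminant (-6)² - 4·(9) = 0, so r = 3 is a repeated root.
Hence x_h = (C1 + C2*t)*exp(3*t).
Try x_p = A*exp(5*t). Substituting into the equation and dividing by exp(5*t) gives A = -1/2, so x_p = -exp(5*t)/2.

x = -exp(5*t)/2 + C1*exp(3*t) + C2*t*exp(3*t)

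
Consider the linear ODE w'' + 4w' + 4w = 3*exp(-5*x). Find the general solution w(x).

w = exp(-5*x)/3 + C1*exp(-2*x) + C2*x*exp(-2*x)

Characteristic equation r² + 4r + 4 = 0 has discriminant (4)² - 4·(4) = 0, so r = -2 is a repeated root.
Hence w_h = (C1 + C2*x)*exp(-2*x).
Try w_p = A*exp(-5*x). Substituting into the equation and dividing by exp(-5*x) gives A = 1/3, so w_p = exp(-5*x)/3.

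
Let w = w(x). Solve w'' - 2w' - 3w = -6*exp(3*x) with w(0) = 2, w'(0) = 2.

w = 5*exp(-x)/8 + 11*exp(3*x)/8 - 3*x*exp(3*x)/2

Characteristic equation r² - 2r - 3 = 0 factors as (r - 3)(r + 1) = 0, so r = 3, -1.
Hence w_h = C1*exp(3*x) + C2*exp(-x).
Since exp(3*x) solves the homogeneous equation (r = 3 is a root of multiplicity 1), multiply the trial by x. Try w_p = A*x*exp(3*x). Substituting into the equation and dividing by exp(3*x) gives A = -3/2, so w_p = -3*x*exp(3*x)/2.
General solution: w = C1*exp(3*x) + C2*exp(-x) - 3*x*exp(3*x)/2.
Apply the initial conditions: w(0) = C1 + C2 = 2 and w'(0) = -3/2 - C2 + 3*C1 = 2. Solving gives C1 = 11/8, C2 = 5/8.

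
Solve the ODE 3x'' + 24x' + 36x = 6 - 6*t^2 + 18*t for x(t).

x = -31/108 - t**2/6 + 13*t/18 + C1*exp(-6*t) + C2*exp(-2*t)

Divide through by 3: x'' + 8x' + 12x = 2 - 2*t^2 + 6*t.
Characteristic equation r² + 8r + 12 = 0 factors as (r + 6)(r + 2) = 0, so r = -6, -2.
Hence x_h = C1*exp(-6*t) + C2*exp(-2*t).
For the particular solution try x_p = A0 + A1*t + A2*t^2. Substituting and matching coefficients of each power of t gives A0 = -31/108, A1 = 13/18, A2 = -1/6, so x_p = -31/108 - t^2/6 + 13*t/18.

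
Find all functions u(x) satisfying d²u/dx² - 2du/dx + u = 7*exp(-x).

u = 7*exp(-x)/4 + C1*exp(x) + C2*x*exp(x)

Characteristic equation r² - 2r + 1 = 0 has discriminant (-2)² - 4·(1) = 0, so r = 1 is a repeated root.
Hence u_h = (C1 + C2*x)*exp(x).
Try u_p = A*exp(-x). Substituting into the equation and dividing by exp(-x) gives A = 7/4, so u_p = 7*exp(-x)/4.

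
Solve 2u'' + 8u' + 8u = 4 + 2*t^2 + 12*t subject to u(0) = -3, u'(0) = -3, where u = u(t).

Divide through by 2: u'' + 4u' + 4u = 2 + t^2 + 6*t.
Characteristic equation r² + 4r + 4 = 0 has discriminant (4)² - 4·(4) = 0, so r = -2 is a repeated root.
Hence u_h = (C1 + C2*t)*exp(-2*t).
For the particular solution try u_p = A0 + A1*t + A2*t^2. Substituting and matching coefficients of each power of t gives A0 = -5/8, A1 = 1, A2 = 1/4, so u_p = -5/8 + t + t^2/4.
General solution: u = -5/8 + t + t^2/4 + C1*exp(-2*t) + C2*t*exp(-2*t).
Apply the initial conditions: u(0) = -5/8 + C1 = -3 and u'(0) = 1 + C2 - 2*C1 = -3. Solving gives C1 = -19/8, C2 = -35/4.

u = -5/8 + t - 19*exp(-2*t)/8 + t**2/4 - 35*t*exp(-2*t)/4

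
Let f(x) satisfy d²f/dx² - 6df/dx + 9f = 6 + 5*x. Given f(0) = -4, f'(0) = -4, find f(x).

f = 28/27 - 136*exp(3*x)/27 + 5*x/9 + 95*x*exp(3*x)/9

Characteristic equation r² - 6r + 9 = 0 has discriminant (-6)² - 4·(9) = 0, so r = 3 is a repeated root.
Hence f_h = (C1 + C2*x)*exp(3*x).
For the particular solution try f_p = A0 + A1*x. Substituting and matching coefficients of each power of x gives A0 = 28/27, A1 = 5/9, so f_p = 28/27 + 5*x/9.
General solution: f = 28/27 + 5*x/9 + C1*exp(3*x) + C2*x*exp(3*x).
Apply the initial conditions: f(0) = 28/27 + C1 = -4 and f'(0) = 5/9 + C2 + 3*C1 = -4. Solving gives C1 = -136/27, C2 = 95/9.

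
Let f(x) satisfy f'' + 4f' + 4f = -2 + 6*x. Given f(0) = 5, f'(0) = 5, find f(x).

Characteristic equation r² + 4r + 4 = 0 has discriminant (4)² - 4·(4) = 0, so r = -2 is a repeated root.
Hence f_h = (C1 + C2*x)*exp(-2*x).
For the particular solution try f_p = A0 + A1*x. Substituting and matching coefficients of each power of x gives A0 = -2, A1 = 3/2, so f_p = -2 + 3*x/2.
General solution: f = -2 + 3*x/2 + C1*exp(-2*x) + C2*x*exp(-2*x).
Apply the initial conditions: f(0) = -2 + C1 = 5 and f'(0) = 3/2 + C2 - 2*C1 = 5. Solving gives C1 = 7, C2 = 35/2.

f = -2 + 7*exp(-2*x) + 3*x/2 + 35*x*exp(-2*x)/2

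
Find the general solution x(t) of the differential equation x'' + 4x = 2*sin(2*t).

Characteristic equation r² + 4 = 0 has discriminant (0)² - 4·(4) = -16 < 0, so r = ± 2i.
Hence x_h = C1*cos(2*t) + C2*sin(2*t).
Since ±2i are characteristic roots, multiply the trial by t. Try x_p = t*(A*cos(2*t) + B*sin(2*t)). Substituting and equating the coefficients of cos(2t) and sin(2t) gives A = -1/2, B = 0, so x_p = -t*cos(2*t)/2.

x = C1*cos(2*t) + C2*sin(2*t) - t*cos(2*t)/2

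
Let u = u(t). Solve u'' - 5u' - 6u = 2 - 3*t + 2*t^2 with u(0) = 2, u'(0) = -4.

Characteristic equation r² - 5r - 6 = 0 factors as (r + 1)(r - 6) = 0, so r = -1, 6.
Hence u_h = C1*exp(-t) + C2*exp(6*t).
For the particular solution try u_p = A0 + A1*t + A2*t^2. Substituting and matching coefficients of each power of t gives A0 = -143/108, A1 = 19/18, A2 = -1/3, so u_p = -143/108 - t^2/3 + 19*t/18.
General solution: u = -143/108 - t^2/3 + 19*t/18 + C1*exp(-t) + C2*exp(6*t).
Apply the initial conditions: u(0) = -143/108 + C1 + C2 = 2 and u'(0) = 19/18 - C1 + 6*C2 = -4. Solving gives C1 = 25/7, C2 = -187/756.

u = -143/108 - 187*exp(6*t)/756 - t**2/3 + 19*t/18 + 25*exp(-t)/7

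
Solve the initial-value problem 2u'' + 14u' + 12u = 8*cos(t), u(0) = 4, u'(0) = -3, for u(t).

Divide through by 2: u'' + 7u' + 6u = 4*cos(t).
Characteristic equation r² + 7r + 6 = 0 factors as (r + 1)(r + 6) = 0, so r = -1, -6.
Hence u_h = C1*exp(-t) + C2*exp(-6*t).
Try u_p = A*cos(t) + B*sin(t). Substituting and equating the coefficients of cos(t) and sin(t) gives A = 10/37, B = 14/37, so u_p = 10*cos(t)/37 + 14*sin(t)/37.
General solution: u = 10*cos(t)/37 + 14*sin(t)/37 + C1*exp(-t) + C2*exp(-6*t).
Apply the initial conditions: u(0) = 10/37 + C1 + C2 = 4 and u'(0) = 14/37 - C1 - 6*C2 = -3. Solving gives C1 = 19/5, C2 = -13/185.

u = -13*exp(-6*t)/185 + 10*cos(t)/37 + 14*sin(t)/37 + 19*exp(-t)/5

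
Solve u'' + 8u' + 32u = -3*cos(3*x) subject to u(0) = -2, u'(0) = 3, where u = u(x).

u = -72*sin(3*x)/1105 - 69*cos(3*x)/1105 - 5033*exp(-4*x)*sin(4*x)/4420 - 2141*cos(4*x)*exp(-4*x)/1105

Characteristic equation r² + 8r + 32 = 0 has discriminant (8)² - 4·(32) = -64 < 0, so r = -4 ± 4i.
Hence u_h = C1*cos(4*x)*exp(-4*x) + C2*exp(-4*x)*sin(4*x).
Try u_p = A*cos(3*x) + B*sin(3*x). Substituting and equating the coefficients of cos(3x) and sin(3x) gives A = -69/1105, B = -72/1105, so u_p = -72*sin(3*x)/1105 - 69*cos(3*x)/1105.
General solution: u = -72*sin(3*x)/1105 - 69*cos(3*x)/1105 + C1*cos(4*x)*exp(-4*x) + C2*exp(-4*x)*sin(4*x).
Apply the initial conditions: u(0) = -69/1105 + C1 = -2 and u'(0) = -216/1105 - 4*C1 + 4*C2 = 3. Solving gives C1 = -2141/1105, C2 = -5033/4420.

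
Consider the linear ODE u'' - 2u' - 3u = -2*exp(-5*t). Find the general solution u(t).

u = -exp(-5*t)/16 + C1*exp(3*t) + C2*exp(-t)

Characteristic equation r² - 2r - 3 = 0 factors as (r - 3)(r + 1) = 0, so r = 3, -1.
Hence u_h = C1*exp(3*t) + C2*exp(-t).
Try u_p = A*exp(-5*t). Substituting into the equation and dividing by exp(-5*t) gives A = -1/16, so u_p = -exp(-5*t)/16.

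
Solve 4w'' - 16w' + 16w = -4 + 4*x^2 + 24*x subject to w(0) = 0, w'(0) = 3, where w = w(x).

w = 13/8 + 2*x - 13*exp(2*x)/8 + x**2/4 + 17*x*exp(2*x)/4

Divide through by 4: w'' - 4w' + 4w = -1 + x^2 + 6*x.
Characteristic equation r² - 4r + 4 = 0 has discriminant (-4)² - 4·(4) = 0, so r = 2 is a repeated root.
Hence w_h = (C1 + C2*x)*exp(2*x).
For the particular solution try w_p = A0 + A1*x + A2*x^2. Substituting and matching coefficients of each power of x gives A0 = 13/8, A1 = 2, A2 = 1/4, so w_p = 13/8 + 2*x + x^2/4.
General solution: w = 13/8 + 2*x + x^2/4 + C1*exp(2*x) + C2*x*exp(2*x).
Apply the initial conditions: w(0) = 13/8 + C1 = 0 and w'(0) = 2 + C2 + 2*C1 = 3. Solving gives C1 = -13/8, C2 = 17/4.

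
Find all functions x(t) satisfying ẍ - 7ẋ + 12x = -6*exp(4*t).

x = C1*exp(3*t) + C2*exp(4*t) - 6*t*exp(4*t)

Characteristic equation r² - 7r + 12 = 0 factors as (r - 3)(r - 4) = 0, so r = 3, 4.
Hence x_h = C1*exp(3*t) + C2*exp(4*t).
Since exp(4*t) solves the homogeneous equation (r = 4 is a root of multiplicity 1), multiply the trial by t. Try x_p = A*t*exp(4*t). Substituting into the equation and dividing by exp(4*t) gives A = -6, so x_p = -6*t*exp(4*t).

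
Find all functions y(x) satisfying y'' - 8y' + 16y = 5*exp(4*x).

y = C1*exp(4*x) + 5*x**2*exp(4*x)/2 + C2*x*exp(4*x)

Characteristic equation r² - 8r + 16 = 0 has discriminant (-8)² - 4·(16) = 0, so r = 4 is a repeated root.
Hence y_h = (C1 + C2*x)*exp(4*x).
Since exp(4*x) solves the homogeneous equation (r = 4 is a root of multiplicity 2), multiply the trial by x^2. Try y_p = A*x^2*exp(4*x). Substituting into the equation and dividing by exp(4*x) gives A = 5/2, so y_p = 5*x^2*exp(4*x)/2.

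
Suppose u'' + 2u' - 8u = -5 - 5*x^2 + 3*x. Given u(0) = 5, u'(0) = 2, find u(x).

Characteristic equation r² + 2r - 8 = 0 factors as (r - 2)(r + 4) = 0, so r = 2, -4.
Hence u_h = C1*exp(2*x) + C2*exp(-4*x).
For the particular solution try u_p = A0 + A1*x + A2*x^2. Substituting and matching coefficients of each power of x gives A0 = 49/64, A1 = -1/16, A2 = 5/8, so u_p = 49/64 - x/16 + 5*x^2/8.
General solution: u = 49/64 - x/16 + 5*x^2/8 + C1*exp(2*x) + C2*exp(-4*x).
Apply the initial conditions: u(0) = 49/64 + C1 + C2 = 5 and u'(0) = -1/16 - 4*C2 + 2*C1 = 2. Solving gives C1 = 19/6, C2 = 205/192.

u = 49/64 - x/16 + 5*x**2/8 + 19*exp(2*x)/6 + 205*exp(-4*x)/192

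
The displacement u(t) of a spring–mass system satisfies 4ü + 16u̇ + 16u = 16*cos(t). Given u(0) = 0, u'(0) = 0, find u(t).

u = -12*exp(-2*t)/25 + 12*cos(t)/25 + 16*sin(t)/25 - 8*t*exp(-2*t)/5

Divide through by 4: u'' + 4u' + 4u = 4*cos(t).
Characteristic equation r² + 4r + 4 = 0 has discriminant (4)² - 4·(4) = 0, so r = -2 is a repeated root.
Hence u_h = (C1 + C2*t)*exp(-2*t).
Try u_p = A*cos(t) + B*sin(t). Substituting and equating the coefficients of cos(t) and sin(t) gives A = 12/25, B = 16/25, so u_p = 12*cos(t)/25 + 16*sin(t)/25.
General solution: u = 12*cos(t)/25 + 16*sin(t)/25 + C1*exp(-2*t) + C2*t*exp(-2*t).
Apply the initial conditions: u(0) = 12/25 + C1 = 0 and u'(0) = 16/25 + C2 - 2*C1 = 0. Solving gives C1 = -12/25, C2 = -8/5.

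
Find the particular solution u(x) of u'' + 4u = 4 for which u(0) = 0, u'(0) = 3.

u = 1 - cos(2*x) + 3*sin(2*x)/2

Characteristic equation r² + 4 = 0 has discriminant (0)² - 4·(4) = -16 < 0, so r = ± 2i.
Hence u_h = C1*cos(2*x) + C2*sin(2*x).
For the particular solution try u_p = A0. Substituting and matching coefficients of each power of x gives A0 = 1, so u_p = 1.
General solution: u = 1 + C1*cos(2*x) + C2*sin(2*x).
Apply the initial conditions: u(0) = 1 + C1 = 0 and u'(0) = 2*C2 = 3. Solving gives C1 = -1, C2 = 3/2.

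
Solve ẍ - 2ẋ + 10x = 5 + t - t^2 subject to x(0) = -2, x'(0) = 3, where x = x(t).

x = 133/250 - t**2/10 + 3*t/50 - 633*cos(3*t)*exp(t)/250 + 228*exp(t)*sin(3*t)/125

Characteristic equation r² - 2r + 10 = 0 has discriminant (-2)² - 4·(10) = -36 < 0, so r = 1 ± 3i.
Hence x_h = C1*cos(3*t)*exp(t) + C2*exp(t)*sin(3*t).
For the particular solution try x_p = A0 + A1*t + A2*t^2. Substituting and matching coefficients of each power of t gives A0 = 133/250, A1 = 3/50, A2 = -1/10, so x_p = 133/250 - t^2/10 + 3*t/50.
General solution: x = 133/250 - t^2/10 + 3*t/50 + C1*cos(3*t)*exp(t) + C2*exp(t)*sin(3*t).
Apply the initial conditions: x(0) = 133/250 + C1 = -2 and x'(0) = 3/50 + C1 + 3*C2 = 3. Solving gives C1 = -633/250, C2 = 228/125.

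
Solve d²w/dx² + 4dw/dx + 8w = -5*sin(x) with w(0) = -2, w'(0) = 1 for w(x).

w = -7*sin(x)/13 + 4*cos(x)/13 - 30*cos(2*x)*exp(-2*x)/13 - 20*exp(-2*x)*sin(2*x)/13

Characteristic equation r² + 4r + 8 = 0 has discriminant (4)² - 4·(8) = -16 < 0, so r = -2 ± 2i.
Hence w_h = C1*cos(2*x)*exp(-2*x) + C2*exp(-2*x)*sin(2*x).
Try w_p = A*cos(x) + B*sin(x). Substituting and equating the coefficients of cos(x) and sin(x) gives A = 4/13, B = -7/13, so w_p = -7*sin(x)/13 + 4*cos(x)/13.
General solution: w = -7*sin(x)/13 + 4*cos(x)/13 + C1*cos(2*x)*exp(-2*x) + C2*exp(-2*x)*sin(2*x).
Apply the initial conditions: w(0) = 4/13 + C1 = -2 and w'(0) = -7/13 - 2*C1 + 2*C2 = 1. Solving gives C1 = -30/13, C2 = -20/13.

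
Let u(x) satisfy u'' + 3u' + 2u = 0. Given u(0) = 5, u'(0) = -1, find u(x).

Characteristic equation r² + 3r + 2 = 0 factors as (r + 2)(r + 1) = 0, so r = -2, -1.
Hence u_h = C1*exp(-2*x) + C2*exp(-x).
Apply the initial conditions: u(0) = C1 + C2 = 5 and u'(0) = -C2 - 2*C1 = -1. Solving gives C1 = -4, C2 = 9.

u = -4*exp(-2*x) + 9*exp(-x)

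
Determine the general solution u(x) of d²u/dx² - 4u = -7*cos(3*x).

Characteristic equation r² - 4 = 0 factors as (r + 2)(r - 2) = 0, so r = -2, 2.
Hence u_h = C1*exp(-2*x) + C2*exp(2*x).
Try u_p = A*cos(3*x) + B*sin(3*x). Substituting and equating the coefficients of cos(3x) and sin(3x) gives A = 7/13, B = 0, so u_p = 7*cos(3*x)/13.

u = 7*cos(3*x)/13 + C1*exp(-2*x) + C2*exp(2*x)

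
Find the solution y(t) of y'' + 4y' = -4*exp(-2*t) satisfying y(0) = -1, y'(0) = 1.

y = -5/4 - 3*exp(-4*t)/4 + exp(-2*t)

Characteristic equation r² + 4r = 0 factors as (r + 4)r = 0, so r = -4, 0.
Hence y_h = C1*exp(-4*t) + C2.
Try y_p = A*exp(-2*t). Substituting into the equation and dividing by exp(-2*t) gives A = 1, so y_p = exp(-2*t).
General solution: y = C2 + C1*exp(-4*t) + exp(-2*t).
Apply the initial conditions: y(0) = 1 + C1 + C2 = -1 and y'(0) = -2 - 4*C1 = 1. Solving gives C1 = -3/4, C2 = -5/4.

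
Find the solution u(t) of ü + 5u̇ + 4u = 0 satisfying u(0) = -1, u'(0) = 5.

Characteristic equation r² + 5r + 4 = 0 factors as (r + 4)(r + 1) = 0, so r = -4, -1.
Hence u_h = C1*exp(-4*t) + C2*exp(-t).
Apply the initial conditions: u(0) = C1 + C2 = -1 and u'(0) = -C2 - 4*C1 = 5. Solving gives C1 = -4/3, C2 = 1/3.

u = -4*exp(-4*t)/3 + exp(-t)/3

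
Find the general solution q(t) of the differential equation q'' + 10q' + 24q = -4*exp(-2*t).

q = -exp(-2*t)/2 + C1*exp(-6*t) + C2*exp(-4*t)

Characteristic equation r² + 10r + 24 = 0 factors as (r + 6)(r + 4) = 0, so r = -6, -4.
Hence q_h = C1*exp(-6*t) + C2*exp(-4*t).
Try q_p = A*exp(-2*t). Substituting into the equation and dividing by exp(-2*t) gives A = -1/2, so q_p = -exp(-2*t)/2.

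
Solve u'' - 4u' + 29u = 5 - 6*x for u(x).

u = 121/841 - 6*x/29 + C1*cos(5*x)*exp(2*x) + C2*exp(2*x)*sin(5*x)

Characteristic equation r² - 4r + 29 = 0 has discriminant (-4)² - 4·(29) = -100 < 0, so r = 2 ± 5i.
Hence u_h = C1*cos(5*x)*exp(2*x) + C2*exp(2*x)*sin(5*x).
For the particular solution try u_p = A0 + A1*x. Substituting and matching coefficients of each power of x gives A0 = 121/841, A1 = -6/29, so u_p = 121/841 - 6*x/29.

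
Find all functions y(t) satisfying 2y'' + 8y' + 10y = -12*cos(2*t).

y = -48*sin(2*t)/65 - 6*cos(2*t)/65 + C1*cos(t)*exp(-2*t) + C2*exp(-2*t)*sin(t)

Divide through by 2: y'' + 4y' + 5y = -6*cos(2*t).
Characteristic equation r² + 4r + 5 = 0 has discriminant (4)² - 4·(5) = -4 < 0, so r = -2 ± i.
Hence y_h = C1*cos(t)*exp(-2*t) + C2*exp(-2*t)*sin(t).
Try y_p = A*cos(2*t) + B*sin(2*t). Substituting and equating the coefficients of cos(2t) and sin(2t) gives A = -6/65, B = -48/65, so y_p = -48*sin(2*t)/65 - 6*cos(2*t)/65.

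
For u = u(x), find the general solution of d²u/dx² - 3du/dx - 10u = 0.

u = C1*exp(-2*x) + C2*exp(5*x)

Characteristic equation r² - 3r - 10 = 0 factors as (r + 2)(r - 5) = 0, so r = -2, 5.
Hence u_h = C1*exp(-2*x) + C2*exp(5*x).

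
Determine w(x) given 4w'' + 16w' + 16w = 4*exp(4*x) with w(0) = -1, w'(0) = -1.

w = -37*exp(-2*x)/36 + exp(4*x)/36 - 19*x*exp(-2*x)/6

Divide through by 4: w'' + 4w' + 4w = exp(4*x).
Characteristic equation r² + 4r + 4 = 0 has discriminant (4)² - 4·(4) = 0, so r = -2 is a repeated root.
Hence w_h = (C1 + C2*x)*exp(-2*x).
Try w_p = A*exp(4*x). Substituting into the equation and dividing by exp(4*x) gives A = 1/36, so w_p = exp(4*x)/36.
General solution: w = exp(4*x)/36 + C1*exp(-2*x) + C2*x*exp(-2*x).
Apply the initial conditions: w(0) = 1/36 + C1 = -1 and w'(0) = 1/9 + C2 - 2*C1 = -1. Solving gives C1 = -37/36, C2 = -19/6.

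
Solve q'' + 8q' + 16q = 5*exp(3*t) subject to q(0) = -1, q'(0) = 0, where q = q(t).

q = -54*exp(-4*t)/49 + 5*exp(3*t)/49 - 33*t*exp(-4*t)/7

Characteristic equation r² + 8r + 16 = 0 has discriminant (8)² - 4·(16) = 0, so r = -4 is a repeated root.
Hence q_h = (C1 + C2*t)*exp(-4*t).
Try q_p = A*exp(3*t). Substituting into the equation and dividing by exp(3*t) gives A = 5/49, so q_p = 5*exp(3*t)/49.
General solution: q = 5*exp(3*t)/49 + C1*exp(-4*t) + C2*t*exp(-4*t).
Apply the initial conditions: q(0) = 5/49 + C1 = -1 and q'(0) = 15/49 + C2 - 4*C1 = 0. Solving gives C1 = -54/49, C2 = -33/7.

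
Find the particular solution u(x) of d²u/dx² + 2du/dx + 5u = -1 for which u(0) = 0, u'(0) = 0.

u = -1/5 + cos(2*x)*exp(-x)/5 + exp(-x)*sin(2*x)/10

Characteristic equation r² + 2r + 5 = 0 has discriminant (2)² - 4·(5) = -16 < 0, so r = -1 ± 2i.
Hence u_h = C1*cos(2*x)*exp(-x) + C2*exp(-x)*sin(2*x).
For the particular solution try u_p = A0. Substituting and matching coefficients of each power of x gives A0 = -1/5, so u_p = -1/5.
General solution: u = -1/5 + C1*cos(2*x)*exp(-x) + C2*exp(-x)*sin(2*x).
Apply the initial conditions: u(0) = -1/5 + C1 = 0 and u'(0) = -C1 + 2*C2 = 0. Solving gives C1 = 1/5, C2 = 1/10.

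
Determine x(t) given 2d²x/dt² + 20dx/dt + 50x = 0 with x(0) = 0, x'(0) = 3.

Divide through by 2: x'' + 10x' + 25x = 0.
Characteristic equation r² + 10r + 25 = 0 has discriminant (10)² - 4·(25) = 0, so r = -5 is a repeated root.
Hence x_h = (C1 + C2*t)*exp(-5*t).
Apply the initial conditions: x(0) = C1 = 0 and x'(0) = C2 - 5*C1 = 3. Solving gives C1 = 0, C2 = 3.

x = 3*t*exp(-5*t)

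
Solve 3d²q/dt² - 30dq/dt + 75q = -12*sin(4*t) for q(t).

Divide through by 3: q'' - 10q' + 25q = -4*sin(4*t).
Characteristic equation r² - 10r + 25 = 0 has discriminant (-10)² - 4·(25) = 0, so r = 5 is a repeated root.
Hence q_h = (C1 + C2*t)*exp(5*t).
Try q_p = A*cos(4*t) + B*sin(4*t). Substituting and equating the coefficients of cos(4t) and sin(4t) gives A = -160/1681, B = -36/1681, so q_p = -160*cos(4*t)/1681 - 36*sin(4*t)/1681.

q = -160*cos(4*t)/1681 - 36*sin(4*t)/1681 + C1*exp(5*t) + C2*t*exp(5*t)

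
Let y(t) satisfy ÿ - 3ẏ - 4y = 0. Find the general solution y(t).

Characteristic equation r² - 3r - 4 = 0 factors as (r - 4)(r + 1) = 0, so r = 4, -1.
Hence y_h = C1*exp(4*t) + C2*exp(-t).

y = C1*exp(4*t) + C2*exp(-t)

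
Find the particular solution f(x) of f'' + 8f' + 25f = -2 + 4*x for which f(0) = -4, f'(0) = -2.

Characteristic equation r² + 8r + 25 = 0 has discriminant (8)² - 4·(25) = -36 < 0, so r = -4 ± 3i.
Hence f_h = C1*cos(3*x)*exp(-4*x) + C2*exp(-4*x)*sin(3*x).
For the particular solution try f_p = A0 + A1*x. Substituting and matching coefficients of each power of x gives A0 = -82/625, A1 = 4/25, so f_p = -82/625 + 4*x/25.
General solution: f = -82/625 + 4*x/25 + C1*cos(3*x)*exp(-4*x) + C2*exp(-4*x)*sin(3*x).
Apply the initial conditions: f(0) = -82/625 + C1 = -4 and f'(0) = 4/25 - 4*C1 + 3*C2 = -2. Solving gives C1 = -2418/625, C2 = -3674/625.

f = -82/625 + 4*x/25 - 3674*exp(-4*x)*sin(3*x)/625 - 2418*cos(3*x)*exp(-4*x)/625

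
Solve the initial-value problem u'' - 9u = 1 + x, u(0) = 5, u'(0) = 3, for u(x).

u = -1/9 - x/9 + 55*exp(-3*x)/27 + 83*exp(3*x)/27

Characteristic equation r² - 9 = 0 factors as (r + 3)(r - 3) = 0, so r = -3, 3.
Hence u_h = C1*exp(-3*x) + C2*exp(3*x).
For the particular solution try u_p = A0 + A1*x. Substituting and matching coefficients of each power of x gives A0 = -1/9, A1 = -1/9, so u_p = -1/9 - x/9.
General solution: u = -1/9 - x/9 + C1*exp(-3*x) + C2*exp(3*x).
Apply the initial conditions: u(0) = -1/9 + C1 + C2 = 5 and u'(0) = -1/9 - 3*C1 + 3*C2 = 3. Solving gives C1 = 55/27, C2 = 83/27.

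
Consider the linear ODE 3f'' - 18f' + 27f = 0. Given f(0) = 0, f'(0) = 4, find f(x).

f = 4*x*exp(3*x)

Divide through by 3: f'' - 6f' + 9f = 0.
Characteristic equation r² - 6r + 9 = 0 has discriminant (-6)² - 4·(9) = 0, so r = 3 is a repeated root.
Hence f_h = (C1 + C2*x)*exp(3*x).
Apply the initial conditions: f(0) = C1 = 0 and f'(0) = C2 + 3*C1 = 4. Solving gives C1 = 0, C2 = 4.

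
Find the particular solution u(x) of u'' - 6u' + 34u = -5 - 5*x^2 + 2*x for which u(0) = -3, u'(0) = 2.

Characteristic equation r² - 6r + 34 = 0 has discriminant (-6)² - 4·(34) = -100 < 0, so r = 3 ± 5i.
Hence u_h = C1*cos(5*x)*exp(3*x) + C2*exp(3*x)*sin(5*x).
For the particular solution try u_p = A0 + A1*x + A2*x^2. Substituting and matching coefficients of each power of x gives A0 = -674/4913, A1 = 2/289, A2 = -5/34, so u_p = -674/4913 - 5*x^2/34 + 2*x/289.
General solution: u = -674/4913 - 5*x^2/34 + 2*x/289 + C1*cos(5*x)*exp(3*x) + C2*exp(3*x)*sin(5*x).
Apply the initial conditions: u(0) = -674/4913 + C1 = -3 and u'(0) = 2/289 + 3*C1 + 5*C2 = 2. Solving gives C1 = -14065/4913, C2 = 51987/24565.

u = -674/4913 - 5*x**2/34 + 2*x/289 - 14065*cos(5*x)*exp(3*x)/4913 + 51987*exp(3*x)*sin(5*x)/24565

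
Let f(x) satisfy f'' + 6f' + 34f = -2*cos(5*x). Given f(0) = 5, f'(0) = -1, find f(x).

Characteristic equation r² + 6r + 34 = 0 has discriminant (6)² - 4·(34) = -100 < 0, so r = -3 ± 5i.
Hence f_h = C1*cos(5*x)*exp(-3*x) + C2*exp(-3*x)*sin(5*x).
Try f_p = A*cos(5*x) + B*sin(5*x). Substituting and equating the coefficients of cos(5x) and sin(5x) gives A = -2/109, B = -20/327, so f_p = -20*sin(5*x)/327 - 2*cos(5*x)/109.
General solution: f = -20*sin(5*x)/327 - 2*cos(5*x)/109 + C1*cos(5*x)*exp(-3*x) + C2*exp(-3*x)*sin(5*x).
Apply the initial conditions: f(0) = -2/109 + C1 = 5 and f'(0) = -100/327 - 3*C1 + 5*C2 = -1. Solving gives C1 = 547/109, C2 = 4696/1635.

f = -20*sin(5*x)/327 - 2*cos(5*x)/109 + 547*cos(5*x)*exp(-3*x)/109 + 4696*exp(-3*x)*sin(5*x)/1635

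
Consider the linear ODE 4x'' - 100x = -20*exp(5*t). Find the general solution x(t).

x = C1*exp(5*t) + C2*exp(-5*t) - t*exp(5*t)/2

Divide through by 4: x'' - 25x = -5*exp(5*t).
Characteristic equation r² - 25 = 0 factors as (r - 5)(r + 5) = 0, so r = 5, -5.
Hence x_h = C1*exp(5*t) + C2*exp(-5*t).
Since exp(5*t) solves the homogeneous equation (r = 5 is a root of multiplicity 1), multiply the trial by t. Try x_p = A*t*exp(5*t). Substituting into the equation and dividing by exp(5*t) gives A = -1/2, so x_p = -t*exp(5*t)/2.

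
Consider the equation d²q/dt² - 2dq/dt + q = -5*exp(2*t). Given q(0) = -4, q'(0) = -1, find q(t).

Characteristic equation r² - 2r + 1 = 0 has discriminant (-2)² - 4·(1) = 0, so r = 1 is a repeated root.
Hence q_h = (C1 + C2*t)*exp(t).
Try q_p = A*exp(2*t). Substituting into the equation and dividing by exp(2*t) gives A = -5, so q_p = -5*exp(2*t).
General solution: q = -5*exp(2*t) + C1*exp(t) + C2*t*exp(t).
Apply the initial conditions: q(0) = -5 + C1 = -4 and q'(0) = -10 + C1 + C2 = -1. Solving gives C1 = 1, C2 = 8.

q = -5*exp(2*t) + 8*t*exp(t) + exp(t)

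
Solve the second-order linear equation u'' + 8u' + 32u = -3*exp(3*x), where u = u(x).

u = -3*exp(3*x)/65 + C1*cos(4*x)*exp(-4*x) + C2*exp(-4*x)*sin(4*x)

Characteristic equation r² + 8r + 32 = 0 has discriminant (8)² - 4·(32) = -64 < 0, so r = -4 ± 4i.
Hence u_h = C1*cos(4*x)*exp(-4*x) + C2*exp(-4*x)*sin(4*x).
Try u_p = A*exp(3*x). Substituting into the equation and dividing by exp(3*x) gives A = -3/65, so u_p = -3*exp(3*x)/65.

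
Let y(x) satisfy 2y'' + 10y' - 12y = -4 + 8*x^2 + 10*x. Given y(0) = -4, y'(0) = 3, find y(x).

y = -163/108 - 803*exp(-6*x)/756 - 35*x/18 - 10*exp(x)/7 - 2*x**2/3

Divide through by 2: y'' + 5y' - 6y = -2 + 4*x^2 + 5*x.
Characteristic equation r² + 5r - 6 = 0 factors as (r + 6)(r - 1) = 0, so r = -6, 1.
Hence y_h = C1*exp(-6*x) + C2*exp(x).
For the particular solution try y_p = A0 + A1*x + A2*x^2. Substituting and matching coefficients of each power of x gives A0 = -163/108, A1 = -35/18, A2 = -2/3, so y_p = -163/108 - 35*x/18 - 2*x^2/3.
General solution: y = -163/108 - 35*x/18 - 2*x^2/3 + C1*exp(-6*x) + C2*exp(x).
Apply the initial conditions: y(0) = -163/108 + C1 + C2 = -4 and y'(0) = -35/18 + C2 - 6*C1 = 3. Solving gives C1 = -803/756, C2 = -10/7.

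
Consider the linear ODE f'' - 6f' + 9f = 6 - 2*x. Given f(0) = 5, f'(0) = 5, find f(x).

Characteristic equation r² - 6r + 9 = 0 has discriminant (-6)² - 4·(9) = 0, so r = 3 is a repeated root.
Hence f_h = (C1 + C2*x)*exp(3*x).
For the particular solution try f_p = A0 + A1*x. Substituting and matching coefficients of each power of x gives A0 = 14/27, A1 = -2/9, so f_p = 14/27 - 2*x/9.
General solution: f = 14/27 - 2*x/9 + C1*exp(3*x) + C2*x*exp(3*x).
Apply the initial conditions: f(0) = 14/27 + C1 = 5 and f'(0) = -2/9 + C2 + 3*C1 = 5. Solving gives C1 = 121/27, C2 = -74/9.

f = 14/27 - 2*x/9 + 121*exp(3*x)/27 - 74*x*exp(3*x)/9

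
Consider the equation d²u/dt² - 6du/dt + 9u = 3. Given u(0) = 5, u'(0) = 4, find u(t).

u = 1/3 + 14*exp(3*t)/3 - 10*t*exp(3*t)

Characteristic equation r² - 6r + 9 = 0 has discriminant (-6)² - 4·(9) = 0, so r = 3 is a repeated root.
Hence u_h = (C1 + C2*t)*exp(3*t).
For the particular solution try u_p = A0. Substituting and matching coefficients of each power of t gives A0 = 1/3, so u_p = 1/3.
General solution: u = 1/3 + C1*exp(3*t) + C2*t*exp(3*t).
Apply the initial conditions: u(0) = 1/3 + C1 = 5 and u'(0) = C2 + 3*C1 = 4. Solving gives C1 = 14/3, C2 = -10.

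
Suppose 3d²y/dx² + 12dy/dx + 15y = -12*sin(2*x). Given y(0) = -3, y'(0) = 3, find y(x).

y = -4*sin(2*x)/65 + 32*cos(2*x)/65 - 251*exp(-2*x)*sin(x)/65 - 227*cos(x)*exp(-2*x)/65

Divide through by 3: y'' + 4y' + 5y = -4*sin(2*x).
Characteristic equation r² + 4r + 5 = 0 has discriminant (4)² - 4·(5) = -4 < 0, so r = -2 ± i.
Hence y_h = C1*cos(x)*exp(-2*x) + C2*exp(-2*x)*sin(x).
Try y_p = A*cos(2*x) + B*sin(2*x). Substituting and equating the coefficients of cos(2x) and sin(2x) gives A = 32/65, B = -4/65, so y_p = -4*sin(2*x)/65 + 32*cos(2*x)/65.
General solution: y = -4*sin(2*x)/65 + 32*cos(2*x)/65 + C1*cos(x)*exp(-2*x) + C2*exp(-2*x)*sin(x).
Apply the initial conditions: y(0) = 32/65 + C1 = -3 and y'(0) = -8/65 + C2 - 2*C1 = 3. Solving gives C1 = -227/65, C2 = -251/65.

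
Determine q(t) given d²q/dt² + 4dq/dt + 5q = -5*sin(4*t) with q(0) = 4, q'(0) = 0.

q = 55*sin(4*t)/377 + 80*cos(4*t)/377 + 1428*cos(t)*exp(-2*t)/377 + 2636*exp(-2*t)*sin(t)/377

Characteristic equation r² + 4r + 5 = 0 has discriminant (4)² - 4·(5) = -4 < 0, so r = -2 ± i.
Hence q_h = C1*cos(t)*exp(-2*t) + C2*exp(-2*t)*sin(t).
Try q_p = A*cos(4*t) + B*sin(4*t). Substituting and equating the coefficients of cos(4t) and sin(4t) gives A = 80/377, B = 55/377, so q_p = 55*sin(4*t)/377 + 80*cos(4*t)/377.
General solution: q = 55*sin(4*t)/377 + 80*cos(4*t)/377 + C1*cos(t)*exp(-2*t) + C2*exp(-2*t)*sin(t).
Apply the initial conditions: q(0) = 80/377 + C1 = 4 and q'(0) = 220/377 + C2 - 2*C1 = 0. Solving gives C1 = 1428/377, C2 = 2636/377.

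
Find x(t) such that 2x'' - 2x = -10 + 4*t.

Divide through by 2: x'' - x = -5 + 2*t.
Characteristic equation r² - 1 = 0 factors as (r + 1)(r - 1) = 0, so r = -1, 1.
Hence x_h = C1*exp(-t) + C2*exp(t).
For the particular solution try x_p = A0 + A1*t. Substituting and matching coefficients of each power of t gives A0 = 5, A1 = -2, so x_p = 5 - 2*t.

x = 5 - 2*t + C1*exp(-t) + C2*exp(t)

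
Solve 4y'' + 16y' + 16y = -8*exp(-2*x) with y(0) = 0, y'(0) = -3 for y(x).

y = -x**2*exp(-2*x) - 3*x*exp(-2*x)

Divide through by 4: y'' + 4y' + 4y = -2*exp(-2*x).
Characteristic equation r² + 4r + 4 = 0 has discriminant (4)² - 4·(4) = 0, so r = -2 is a repeated root.
Hence y_h = (C1 + C2*x)*exp(-2*x).
Since exp(-2*x) solves the homogeneous equation (r = -2 is a root of multiplicity 2), multiply the trial by x^2. Try y_p = A*x^2*exp(-2*x). Substituting into the equation and dividing by exp(-2*x) gives A = -1, so y_p = -x^2*exp(-2*x).
General solution: y = C1*exp(-2*x) - x^2*exp(-2*x) + C2*x*exp(-2*x).
Apply the initial conditions: y(0) = C1 = 0 and y'(0) = C2 - 2*C1 = -3. Solving gives C1 = 0, C2 = -3.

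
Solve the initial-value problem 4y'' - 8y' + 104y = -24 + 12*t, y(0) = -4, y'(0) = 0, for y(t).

Divide through by 4: y'' - 2y' + 26y = -6 + 3*t.
Characteristic equation r² - 2r + 26 = 0 has discriminant (-2)² - 4·(26) = -100 < 0, so r = 1 ± 5i.
Hence y_h = C1*cos(5*t)*exp(t) + C2*exp(t)*sin(5*t).
For the particular solution try y_p = A0 + A1*t. Substituting and matching coefficients of each power of t gives A0 = -75/338, A1 = 3/26, so y_p = -75/338 + 3*t/26.
General solution: y = -75/338 + 3*t/26 + C1*cos(5*t)*exp(t) + C2*exp(t)*sin(5*t).
Apply the initial conditions: y(0) = -75/338 + C1 = -4 and y'(0) = 3/26 + C1 + 5*C2 = 0. Solving gives C1 = -1277/338, C2 = 619/845.

y = -75/338 + 3*t/26 - 1277*cos(5*t)*exp(t)/338 + 619*exp(t)*sin(5*t)/845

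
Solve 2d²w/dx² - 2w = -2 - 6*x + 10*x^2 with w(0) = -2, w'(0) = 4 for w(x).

w = -9 - 5*x**2 + 3*x + 3*exp(-x) + 4*exp(x)

Divide through by 2: w'' - w = -1 - 3*x + 5*x^2.
Characteristic equation r² - 1 = 0 factors as (r + 1)(r - 1) = 0, so r = -1, 1.
Hence w_h = C1*exp(-x) + C2*exp(x).
For the particular solution try w_p = A0 + A1*x + A2*x^2. Substituting and matching coefficients of each power of x gives A0 = -9, A1 = 3, A2 = -5, so w_p = -9 - 5*x^2 + 3*x.
General solution: w = -9 - 5*x^2 + 3*x + C1*exp(-x) + C2*exp(x).
Apply the initial conditions: w(0) = -9 + C1 + C2 = -2 and w'(0) = 3 + C2 - C1 = 4. Solving gives C1 = 3, C2 = 4.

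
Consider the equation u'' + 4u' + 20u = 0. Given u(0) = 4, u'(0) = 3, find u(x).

u = 4*cos(4*x)*exp(-2*x) + 11*exp(-2*x)*sin(4*x)/4

Characteristic equation r² + 4r + 20 = 0 has discriminant (4)² - 4·(20) = -64 < 0, so r = -2 ± 4i.
Hence u_h = C1*cos(4*x)*exp(-2*x) + C2*exp(-2*x)*sin(4*x).
Apply the initial conditions: u(0) = C1 = 4 and u'(0) = -2*C1 + 4*C2 = 3. Solving gives C1 = 4, C2 = 11/4.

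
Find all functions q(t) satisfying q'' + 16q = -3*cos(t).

Characteristic equation r² + 16 = 0 has discriminant (0)² - 4·(16) = -64 < 0, so r = ± 4i.
Hence q_h = C1*cos(4*t) + C2*sin(4*t).
Try q_p = A*cos(t) + B*sin(t). Substituting and equating the coefficients of cos(t) and sin(t) gives A = -1/5, B = 0, so q_p = -cos(t)/5.

q = -cos(t)/5 + C1*cos(4*t) + C2*sin(4*t)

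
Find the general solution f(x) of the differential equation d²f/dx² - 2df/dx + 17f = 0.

Characteristic equation r² - 2r + 17 = 0 has discriminant (-2)² - 4·(17) = -64 < 0, so r = 1 ± 4i.
Hence f_h = C1*cos(4*x)*exp(x) + C2*exp(x)*sin(4*x).

f = C1*cos(4*x)*exp(x) + C2*exp(x)*sin(4*x)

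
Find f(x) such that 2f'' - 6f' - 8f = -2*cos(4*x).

Divide through by 2: f'' - 3f' - 4f = -cos(4*x).
Characteristic equation r² - 3r - 4 = 0 factors as (r - 4)(r + 1) = 0, so r = 4, -1.
Hence f_h = C1*exp(4*x) + C2*exp(-x).
Try f_p = A*cos(4*x) + B*sin(4*x). Substituting and equating the coefficients of cos(4x) and sin(4x) gives A = 5/136, B = 3/136, so f_p = 3*sin(4*x)/136 + 5*cos(4*x)/136.

f = 3*sin(4*x)/136 + 5*cos(4*x)/136 + C1*exp(4*x) + C2*exp(-x)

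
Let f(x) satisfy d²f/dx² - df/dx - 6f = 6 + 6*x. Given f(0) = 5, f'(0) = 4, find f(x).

Characteristic equation r² - r - 6 = 0 factors as (r - 3)(r + 2) = 0, so r = 3, -2.
Hence f_h = C1*exp(3*x) + C2*exp(-2*x).
For the particular solution try f_p = A0 + A1*x. Substituting and matching coefficients of each power of x gives A0 = -5/6, A1 = -1, so f_p = -5/6 - x.
General solution: f = -5/6 - x + C1*exp(3*x) + C2*exp(-2*x).
Apply the initial conditions: f(0) = -5/6 + C1 + C2 = 5 and f'(0) = -1 - 2*C2 + 3*C1 = 4. Solving gives C1 = 10/3, C2 = 5/2.

f = -5/6 - x + 5*exp(-2*x)/2 + 10*exp(3*x)/3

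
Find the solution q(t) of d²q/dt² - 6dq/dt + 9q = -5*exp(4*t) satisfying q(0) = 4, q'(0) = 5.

q = -5*exp(4*t) + 9*exp(3*t) - 2*t*exp(3*t)

Characteristic equation r² - 6r + 9 = 0 has discriminant (-6)² - 4·(9) = 0, so r = 3 is a repeated root.
Hence q_h = (C1 + C2*t)*exp(3*t).
Try q_p = A*exp(4*t). Substituting into the equation and dividing by exp(4*t) gives A = -5, so q_p = -5*exp(4*t).
General solution: q = -5*exp(4*t) + C1*exp(3*t) + C2*t*exp(3*t).
Apply the initial conditions: q(0) = -5 + C1 = 4 and q'(0) = -20 + C2 + 3*C1 = 5. Solving gives C1 = 9, C2 = -2.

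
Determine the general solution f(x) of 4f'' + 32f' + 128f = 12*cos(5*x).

f = 21*cos(5*x)/1649 + 120*sin(5*x)/1649 + C1*cos(4*x)*exp(-4*x) + C2*exp(-4*x)*sin(4*x)

Divide through by 4: f'' + 8f' + 32f = 3*cos(5*x).
Characteristic equation r² + 8r + 32 = 0 has discriminant (8)² - 4·(32) = -64 < 0, so r = -4 ± 4i.
Hence f_h = C1*cos(4*x)*exp(-4*x) + C2*exp(-4*x)*sin(4*x).
Try f_p = A*cos(5*x) + B*sin(5*x). Substituting and equating the coefficients of cos(5x) and sin(5x) gives A = 21/1649, B = 120/1649, so f_p = 21*cos(5*x)/1649 + 120*sin(5*x)/1649.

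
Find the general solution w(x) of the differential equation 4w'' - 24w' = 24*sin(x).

Divide through by 4: w'' - 6w' = 6*sin(x).
Characteristic equation r² - 6r = 0 factors as (r - 6)r = 0, so r = 6, 0.
Hence w_h = C1*exp(6*x) + C2.
Try w_p = A*cos(x) + B*sin(x). Substituting and equating the coefficients of cos(x) and sin(x) gives A = 36/37, B = -6/37, so w_p = -6*sin(x)/37 + 36*cos(x)/37.

w = C2 - 6*sin(x)/37 + 36*cos(x)/37 + C1*exp(6*x)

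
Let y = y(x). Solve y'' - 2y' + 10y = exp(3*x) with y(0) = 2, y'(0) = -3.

y = exp(3*x)/13 - 67*exp(x)*sin(3*x)/39 + 25*cos(3*x)*exp(x)/13

Characteristic equation r² - 2r + 10 = 0 has discriminant (-2)² - 4·(10) = -36 < 0, so r = 1 ± 3i.
Hence y_h = C1*cos(3*x)*exp(x) + C2*exp(x)*sin(3*x).
Try y_p = A*exp(3*x). Substituting into the equation and dividing by exp(3*x) gives A = 1/13, so y_p = exp(3*x)/13.
General solution: y = exp(3*x)/13 + C1*cos(3*x)*exp(x) + C2*exp(x)*sin(3*x).
Apply the initial conditions: y(0) = 1/13 + C1 = 2 and y'(0) = 3/13 + C1 + 3*C2 = -3. Solving gives C1 = 25/13, C2 = -67/39.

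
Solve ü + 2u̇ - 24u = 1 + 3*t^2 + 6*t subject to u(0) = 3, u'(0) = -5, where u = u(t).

Characteristic equation r² + 2r - 24 = 0 factors as (r - 4)(r + 6) = 0, so r = 4, -6.
Hence u_h = C1*exp(4*t) + C2*exp(-6*t).
For the particular solution try u_p = A0 + A1*t + A2*t^2. Substituting and matching coefficients of each power of t gives A0 = -43/576, A1 = -13/48, A2 = -1/8, so u_p = -43/576 - 13*t/48 - t^2/8.
General solution: u = -43/576 - 13*t/48 - t^2/8 + C1*exp(4*t) + C2*exp(-6*t).
Apply the initial conditions: u(0) = -43/576 + C1 + C2 = 3 and u'(0) = -13/48 - 6*C2 + 4*C1 = -5. Solving gives C1 = 439/320, C2 = 613/360.

u = -43/576 - 13*t/48 - t**2/8 + 439*exp(4*t)/320 + 613*exp(-6*t)/360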